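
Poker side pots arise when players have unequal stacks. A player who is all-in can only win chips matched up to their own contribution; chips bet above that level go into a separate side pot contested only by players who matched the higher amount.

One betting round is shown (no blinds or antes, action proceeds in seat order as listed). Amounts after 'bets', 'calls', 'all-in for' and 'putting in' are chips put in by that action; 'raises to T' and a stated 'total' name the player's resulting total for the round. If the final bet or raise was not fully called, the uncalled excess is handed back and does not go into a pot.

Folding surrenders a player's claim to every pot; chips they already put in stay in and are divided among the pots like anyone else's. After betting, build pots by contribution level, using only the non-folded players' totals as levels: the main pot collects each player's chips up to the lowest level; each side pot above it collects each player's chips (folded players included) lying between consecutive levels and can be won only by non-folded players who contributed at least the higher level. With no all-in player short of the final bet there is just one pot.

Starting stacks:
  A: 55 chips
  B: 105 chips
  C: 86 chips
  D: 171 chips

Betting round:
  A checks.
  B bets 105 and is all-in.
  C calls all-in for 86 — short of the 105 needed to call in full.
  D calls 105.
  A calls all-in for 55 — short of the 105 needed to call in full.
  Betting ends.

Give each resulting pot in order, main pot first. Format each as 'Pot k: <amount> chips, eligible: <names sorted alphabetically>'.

Contributions: A=55, B=105, C=86, D=105
Pot levels (distinct totals of non-folded players): 55, 86, 105
Layer 1-55: 55 each from A, B, C, D = 55*4 = 220 chips; eligible A, B, C, D
Layer 56-86: 31 each from B, C, D = 31*3 = 93 chips; eligible B, C, D
Layer 87-105: 19 each from B, D = 19*2 = 38 chips; eligible B, D

Pot 1: 220 chips, eligible: A, B, C, D
Pot 2: 93 chips, eligible: B, C, D
Pot 3: 38 chips, eligible: B, D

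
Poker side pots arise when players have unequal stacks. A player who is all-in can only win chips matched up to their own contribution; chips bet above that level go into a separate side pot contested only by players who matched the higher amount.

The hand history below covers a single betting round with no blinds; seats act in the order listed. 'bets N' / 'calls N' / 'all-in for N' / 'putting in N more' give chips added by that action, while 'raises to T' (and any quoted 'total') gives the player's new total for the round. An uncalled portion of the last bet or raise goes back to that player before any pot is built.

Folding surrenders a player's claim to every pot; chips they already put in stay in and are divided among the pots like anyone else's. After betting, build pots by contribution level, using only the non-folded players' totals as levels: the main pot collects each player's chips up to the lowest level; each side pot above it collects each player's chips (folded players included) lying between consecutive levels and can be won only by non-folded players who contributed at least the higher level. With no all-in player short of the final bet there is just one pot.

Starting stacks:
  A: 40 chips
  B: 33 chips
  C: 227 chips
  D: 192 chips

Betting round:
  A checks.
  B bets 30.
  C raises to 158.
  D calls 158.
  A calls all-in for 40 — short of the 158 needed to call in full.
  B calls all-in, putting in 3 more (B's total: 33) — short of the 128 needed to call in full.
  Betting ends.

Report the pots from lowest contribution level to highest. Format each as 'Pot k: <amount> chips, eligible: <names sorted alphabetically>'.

Pot 1: 132 chips, eligible: A, B, C, D
Pot 2: 21 chips, eligible: A, C, D
Pot 3: 236 chips, eligible: C, D

Derivation:
Contributions: A=40, B=33, C=158, D=158
Pot levels (distinct totals of non-folded players): 33, 40, 158
Layer 1-33: 33 each from A, B, C, D = 33*4 = 132 chips; eligible A, B, C, D
Layer 34-40: 7 each from A, C, D = 7*3 = 21 chips; eligible A, C, D
Layer 41-158: 118 each from C, D = 118*2 = 236 chips; eligible C, D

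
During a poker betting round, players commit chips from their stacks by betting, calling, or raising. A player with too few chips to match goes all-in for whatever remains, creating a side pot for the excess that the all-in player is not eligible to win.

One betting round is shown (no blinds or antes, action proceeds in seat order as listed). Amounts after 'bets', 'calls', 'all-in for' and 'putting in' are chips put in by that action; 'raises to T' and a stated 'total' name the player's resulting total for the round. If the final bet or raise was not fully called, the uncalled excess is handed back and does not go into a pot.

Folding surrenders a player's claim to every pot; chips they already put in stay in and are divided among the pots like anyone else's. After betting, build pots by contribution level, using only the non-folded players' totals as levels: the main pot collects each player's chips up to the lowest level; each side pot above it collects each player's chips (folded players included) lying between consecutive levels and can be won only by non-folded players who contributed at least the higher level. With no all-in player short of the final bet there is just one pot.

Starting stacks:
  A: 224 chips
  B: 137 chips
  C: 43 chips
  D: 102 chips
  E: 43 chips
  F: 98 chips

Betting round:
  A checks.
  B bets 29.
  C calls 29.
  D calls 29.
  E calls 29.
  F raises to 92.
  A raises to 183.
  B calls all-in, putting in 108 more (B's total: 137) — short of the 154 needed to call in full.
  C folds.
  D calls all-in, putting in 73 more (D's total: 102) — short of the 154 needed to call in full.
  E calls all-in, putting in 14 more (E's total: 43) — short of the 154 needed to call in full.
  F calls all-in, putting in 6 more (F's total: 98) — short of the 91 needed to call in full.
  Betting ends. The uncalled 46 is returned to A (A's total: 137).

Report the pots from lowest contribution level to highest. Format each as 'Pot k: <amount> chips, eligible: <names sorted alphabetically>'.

Contributions (after 46 returned to A): A=137, B=137, C=29, D=102, E=43, F=98
Folded: C
Pot levels (distinct totals of non-folded players): 43, 98, 102, 137
Layer 1-43: A 43 + B 43 + C 29 + D 43 + E 43 + F 43 = 244 chips; eligible A, B, D, E, F
Layer 44-98: 55 each from A, B, D, F = 55*4 = 220 chips; eligible A, B, D, F
Layer 99-102: 4 each from A, B, D = 4*3 = 12 chips; eligible A, B, D
Layer 103-137: 35 each from A, B = 35*2 = 70 chips; eligible A, B

Pot 1: 244 chips, eligible: A, B, D, E, F
Pot 2: 220 chips, eligible: A, B, D, F
Pot 3: 12 chips, eligible: A, B, D
Pot 4: 70 chips, eligible: A, B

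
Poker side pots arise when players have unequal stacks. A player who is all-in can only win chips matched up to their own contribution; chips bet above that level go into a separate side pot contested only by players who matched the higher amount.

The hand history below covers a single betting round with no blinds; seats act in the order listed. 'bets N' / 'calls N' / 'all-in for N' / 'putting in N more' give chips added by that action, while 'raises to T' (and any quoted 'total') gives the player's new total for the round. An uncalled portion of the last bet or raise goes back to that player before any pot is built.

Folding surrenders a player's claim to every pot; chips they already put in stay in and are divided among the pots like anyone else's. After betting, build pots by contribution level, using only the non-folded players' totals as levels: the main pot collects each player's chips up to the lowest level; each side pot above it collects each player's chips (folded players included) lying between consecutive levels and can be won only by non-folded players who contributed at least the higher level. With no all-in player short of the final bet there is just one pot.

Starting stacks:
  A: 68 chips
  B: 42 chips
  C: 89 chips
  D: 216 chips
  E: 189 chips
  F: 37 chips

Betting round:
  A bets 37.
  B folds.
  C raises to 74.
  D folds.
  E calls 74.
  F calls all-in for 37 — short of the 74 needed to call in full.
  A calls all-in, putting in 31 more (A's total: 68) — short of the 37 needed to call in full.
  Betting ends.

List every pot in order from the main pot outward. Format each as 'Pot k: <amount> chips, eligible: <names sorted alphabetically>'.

Contributions: A=68, C=74, E=74, F=37
Folded: B, D
Pot levels (distinct totals of non-folded players): 37, 68, 74
Layer 1-37: 37 each from A, C, E, F = 37*4 = 148 chips; eligible A, C, E, F
Layer 38-68: 31 each from A, C, E = 31*3 = 93 chips; eligible A, C, E
Layer 69-74: 6 each from C, E = 6*2 = 12 chips; eligible C, E

Pot 1: 148 chips, eligible: A, C, E, F
Pot 2: 93 chips, eligible: A, C, E
Pot 3: 12 chips, eligible: C, E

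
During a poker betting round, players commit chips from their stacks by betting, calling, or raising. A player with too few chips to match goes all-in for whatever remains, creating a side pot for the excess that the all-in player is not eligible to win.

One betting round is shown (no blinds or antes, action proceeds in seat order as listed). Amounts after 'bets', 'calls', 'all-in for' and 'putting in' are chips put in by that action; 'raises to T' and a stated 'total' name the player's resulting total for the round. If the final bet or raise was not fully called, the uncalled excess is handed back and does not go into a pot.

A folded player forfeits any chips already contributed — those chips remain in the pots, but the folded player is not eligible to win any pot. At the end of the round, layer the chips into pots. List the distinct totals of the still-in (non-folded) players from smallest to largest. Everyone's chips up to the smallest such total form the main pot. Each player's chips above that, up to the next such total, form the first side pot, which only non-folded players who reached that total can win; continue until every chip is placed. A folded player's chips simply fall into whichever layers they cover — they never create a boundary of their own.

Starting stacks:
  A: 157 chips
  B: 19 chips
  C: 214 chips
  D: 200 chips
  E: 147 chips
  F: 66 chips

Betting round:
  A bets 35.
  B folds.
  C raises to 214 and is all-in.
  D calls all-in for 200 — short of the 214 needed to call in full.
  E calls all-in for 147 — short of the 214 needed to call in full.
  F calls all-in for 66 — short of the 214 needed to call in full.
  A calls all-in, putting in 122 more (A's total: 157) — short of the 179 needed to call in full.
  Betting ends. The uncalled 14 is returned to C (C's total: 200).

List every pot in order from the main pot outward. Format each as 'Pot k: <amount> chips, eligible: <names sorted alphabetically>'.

Pot 1: 330 chips, eligible: A, C, D, E, F
Pot 2: 324 chips, eligible: A, C, D, E
Pot 3: 30 chips, eligible: A, C, D
Pot 4: 86 chips, eligible: C, D

Derivation:
Contributions (after 14 returned to C): A=157, C=200, D=200, E=147, F=66
Folded: B
Pot levels (distinct totals of non-folded players): 66, 147, 157, 200
Layer 1-66: 66 each from A, C, D, E, F = 66*5 = 330 chips; eligible A, C, D, E, F
Layer 67-147: 81 each from A, C, D, E = 81*4 = 324 chips; eligible A, C, D, E
Layer 148-157: 10 each from A, C, D = 10*3 = 30 chips; eligible A, C, D
Layer 158-200: 43 each from C, D = 43*2 = 86 chips; eligible C, D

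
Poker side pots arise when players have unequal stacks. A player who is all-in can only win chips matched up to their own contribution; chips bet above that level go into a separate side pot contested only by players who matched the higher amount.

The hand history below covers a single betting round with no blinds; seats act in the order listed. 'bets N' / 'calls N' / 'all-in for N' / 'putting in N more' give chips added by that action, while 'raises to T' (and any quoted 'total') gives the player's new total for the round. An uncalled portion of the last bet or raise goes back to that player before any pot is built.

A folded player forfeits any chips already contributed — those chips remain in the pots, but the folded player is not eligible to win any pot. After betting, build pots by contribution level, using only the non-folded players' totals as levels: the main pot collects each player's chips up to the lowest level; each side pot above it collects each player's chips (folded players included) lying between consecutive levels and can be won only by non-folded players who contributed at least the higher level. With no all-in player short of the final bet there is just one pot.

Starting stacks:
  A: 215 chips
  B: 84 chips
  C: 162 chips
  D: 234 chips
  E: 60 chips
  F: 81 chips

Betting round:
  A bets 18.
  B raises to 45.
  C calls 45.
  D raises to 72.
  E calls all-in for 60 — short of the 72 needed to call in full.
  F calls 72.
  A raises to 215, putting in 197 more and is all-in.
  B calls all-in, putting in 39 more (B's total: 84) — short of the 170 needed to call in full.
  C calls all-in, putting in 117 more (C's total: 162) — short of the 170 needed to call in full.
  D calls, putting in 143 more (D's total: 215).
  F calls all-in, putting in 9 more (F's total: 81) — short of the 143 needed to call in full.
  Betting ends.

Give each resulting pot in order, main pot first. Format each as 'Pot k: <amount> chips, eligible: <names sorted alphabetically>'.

Contributions: A=215, B=84, C=162, D=215, E=60, F=81
Pot levels (distinct totals of non-folded players): 60, 81, 84, 162, 215
Layer 1-60: 60 each from A, B, C, D, E, F = 60*6 = 360 chips; eligible A, B, C, D, E, F
Layer 61-81: 21 each from A, B, C, D, F = 21*5 = 105 chips; eligible A, B, C, D, F
Layer 82-84: 3 each from A, B, C, D = 3*4 = 12 chips; eligible A, B, C, D
Layer 85-162: 78 each from A, C, D = 78*3 = 234 chips; eligible A, C, D
Layer 163-215: 53 each from A, D = 53*2 = 106 chips; eligible A, D

Pot 1: 360 chips, eligible: A, B, C, D, E, F
Pot 2: 105 chips, eligible: A, B, C, D, F
Pot 3: 12 chips, eligible: A, B, C, D
Pot 4: 234 chips, eligible: A, C, D
Pot 5: 106 chips, eligible: A, D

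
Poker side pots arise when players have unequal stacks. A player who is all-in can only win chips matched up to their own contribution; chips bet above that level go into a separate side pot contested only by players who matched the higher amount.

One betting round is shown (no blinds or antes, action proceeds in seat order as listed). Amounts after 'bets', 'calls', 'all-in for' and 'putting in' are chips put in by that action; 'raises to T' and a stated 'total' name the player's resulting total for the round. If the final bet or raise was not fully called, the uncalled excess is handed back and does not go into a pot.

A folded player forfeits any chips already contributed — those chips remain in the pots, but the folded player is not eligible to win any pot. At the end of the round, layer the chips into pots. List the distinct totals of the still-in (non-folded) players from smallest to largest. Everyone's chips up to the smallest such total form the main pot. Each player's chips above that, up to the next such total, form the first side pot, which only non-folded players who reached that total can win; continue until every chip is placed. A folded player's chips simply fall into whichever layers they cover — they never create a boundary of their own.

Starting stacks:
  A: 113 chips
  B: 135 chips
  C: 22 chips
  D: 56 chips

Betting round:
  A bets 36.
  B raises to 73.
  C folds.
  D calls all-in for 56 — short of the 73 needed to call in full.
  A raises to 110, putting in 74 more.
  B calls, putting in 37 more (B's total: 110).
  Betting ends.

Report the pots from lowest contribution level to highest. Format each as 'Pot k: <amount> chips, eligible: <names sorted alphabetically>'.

Pot 1: 168 chips, eligible: A, B, D
Pot 2: 108 chips, eligible: A, B

Derivation:
Contributions: A=110, B=110, D=56
Folded: C
Pot levels (distinct totals of non-folded players): 56, 110
Layer 1-56: 56 each from A, B, D = 56*3 = 168 chips; eligible A, B, D
Layer 57-110: 54 each from A, B = 54*2 = 108 chips; eligible A, B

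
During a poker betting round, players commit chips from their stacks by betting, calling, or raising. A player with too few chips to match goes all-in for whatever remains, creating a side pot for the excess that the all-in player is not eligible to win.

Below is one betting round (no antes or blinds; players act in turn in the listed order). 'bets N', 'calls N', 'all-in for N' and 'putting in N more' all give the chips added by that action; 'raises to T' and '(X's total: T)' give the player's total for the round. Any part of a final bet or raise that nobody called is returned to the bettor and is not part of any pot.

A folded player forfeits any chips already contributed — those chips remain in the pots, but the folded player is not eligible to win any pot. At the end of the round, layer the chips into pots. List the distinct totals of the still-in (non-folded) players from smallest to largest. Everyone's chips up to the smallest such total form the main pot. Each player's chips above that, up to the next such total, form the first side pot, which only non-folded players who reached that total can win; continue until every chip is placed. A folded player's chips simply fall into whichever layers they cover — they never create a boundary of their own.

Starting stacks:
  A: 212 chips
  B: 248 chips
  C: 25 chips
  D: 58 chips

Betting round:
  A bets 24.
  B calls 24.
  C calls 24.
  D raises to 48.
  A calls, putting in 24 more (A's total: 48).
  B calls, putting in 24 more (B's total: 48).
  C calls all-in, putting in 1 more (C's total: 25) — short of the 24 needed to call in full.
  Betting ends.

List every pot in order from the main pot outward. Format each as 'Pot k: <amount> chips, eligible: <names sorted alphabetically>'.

Pot 1: 100 chips, eligible: A, B, C, D
Pot 2: 69 chips, eligible: A, B, D

Derivation:
Contributions: A=48, B=48, C=25, D=48
Pot levels (distinct totals of non-folded players): 25, 48
Layer 1-25: 25 each from A, B, C, D = 25*4 = 100 chips; eligible A, B, C, D
Layer 26-48: 23 each from A, B, D = 23*3 = 69 chips; eligible A, B, D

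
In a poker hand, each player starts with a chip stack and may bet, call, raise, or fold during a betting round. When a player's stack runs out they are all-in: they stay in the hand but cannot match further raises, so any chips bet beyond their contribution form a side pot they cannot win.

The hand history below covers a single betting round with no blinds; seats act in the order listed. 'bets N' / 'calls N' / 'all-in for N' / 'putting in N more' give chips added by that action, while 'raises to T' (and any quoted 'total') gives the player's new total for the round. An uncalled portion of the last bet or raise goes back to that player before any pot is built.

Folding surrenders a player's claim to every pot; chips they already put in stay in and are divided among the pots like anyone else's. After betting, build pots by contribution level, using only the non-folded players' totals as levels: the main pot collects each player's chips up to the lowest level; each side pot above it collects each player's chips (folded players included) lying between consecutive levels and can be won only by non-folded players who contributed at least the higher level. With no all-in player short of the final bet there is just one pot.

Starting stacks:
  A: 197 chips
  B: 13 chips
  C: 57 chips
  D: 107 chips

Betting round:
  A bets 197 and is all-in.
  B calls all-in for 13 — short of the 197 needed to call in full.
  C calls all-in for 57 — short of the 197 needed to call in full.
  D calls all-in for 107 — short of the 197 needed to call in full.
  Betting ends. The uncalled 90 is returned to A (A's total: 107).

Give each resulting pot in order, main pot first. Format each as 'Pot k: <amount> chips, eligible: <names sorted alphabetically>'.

Pot 1: 52 chips, eligible: A, B, C, D
Pot 2: 132 chips, eligible: A, C, D
Pot 3: 100 chips, eligible: A, D

Derivation:
Contributions (after 90 returned to A): A=107, B=13, C=57, D=107
Pot levels (distinct totals of non-folded players): 13, 57, 107
Layer 1-13: 13 each from A, B, C, D = 13*4 = 52 chips; eligible A, B, C, D
Layer 14-57: 44 each from A, C, D = 44*3 = 132 chips; eligible A, C, D
Layer 58-107: 50 each from A, D = 50*2 = 100 chips; eligible A, D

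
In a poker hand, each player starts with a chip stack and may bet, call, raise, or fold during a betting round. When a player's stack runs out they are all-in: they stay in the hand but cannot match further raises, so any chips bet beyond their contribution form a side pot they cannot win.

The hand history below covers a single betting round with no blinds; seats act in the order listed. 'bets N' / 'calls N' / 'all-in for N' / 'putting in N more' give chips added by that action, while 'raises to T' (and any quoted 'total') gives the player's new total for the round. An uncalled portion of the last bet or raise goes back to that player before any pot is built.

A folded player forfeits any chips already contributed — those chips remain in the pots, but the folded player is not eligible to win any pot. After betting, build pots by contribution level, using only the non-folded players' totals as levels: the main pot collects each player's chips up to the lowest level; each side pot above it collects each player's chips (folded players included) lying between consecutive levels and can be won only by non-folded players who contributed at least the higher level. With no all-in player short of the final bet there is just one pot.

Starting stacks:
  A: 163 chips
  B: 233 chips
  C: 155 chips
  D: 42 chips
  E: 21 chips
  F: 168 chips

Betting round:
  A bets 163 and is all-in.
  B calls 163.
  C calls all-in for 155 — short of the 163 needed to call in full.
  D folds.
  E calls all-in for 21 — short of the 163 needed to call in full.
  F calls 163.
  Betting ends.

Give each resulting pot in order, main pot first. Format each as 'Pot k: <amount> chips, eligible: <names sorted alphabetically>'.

Contributions: A=163, B=163, C=155, E=21, F=163
Folded: D
Pot levels (distinct totals of non-folded players): 21, 155, 163
Layer 1-21: 21 each from A, B, C, E, F = 21*5 = 105 chips; eligible A, B, C, E, F
Layer 22-155: 134 each from A, B, C, F = 134*4 = 536 chips; eligible A, B, C, F
Layer 156-163: 8 each from A, B, F = 8*3 = 24 chips; eligible A, B, F

Pot 1: 105 chips, eligible: A, B, C, E, F
Pot 2: 536 chips, eligible: A, B, C, F
Pot 3: 24 chips, eligible: A, B, F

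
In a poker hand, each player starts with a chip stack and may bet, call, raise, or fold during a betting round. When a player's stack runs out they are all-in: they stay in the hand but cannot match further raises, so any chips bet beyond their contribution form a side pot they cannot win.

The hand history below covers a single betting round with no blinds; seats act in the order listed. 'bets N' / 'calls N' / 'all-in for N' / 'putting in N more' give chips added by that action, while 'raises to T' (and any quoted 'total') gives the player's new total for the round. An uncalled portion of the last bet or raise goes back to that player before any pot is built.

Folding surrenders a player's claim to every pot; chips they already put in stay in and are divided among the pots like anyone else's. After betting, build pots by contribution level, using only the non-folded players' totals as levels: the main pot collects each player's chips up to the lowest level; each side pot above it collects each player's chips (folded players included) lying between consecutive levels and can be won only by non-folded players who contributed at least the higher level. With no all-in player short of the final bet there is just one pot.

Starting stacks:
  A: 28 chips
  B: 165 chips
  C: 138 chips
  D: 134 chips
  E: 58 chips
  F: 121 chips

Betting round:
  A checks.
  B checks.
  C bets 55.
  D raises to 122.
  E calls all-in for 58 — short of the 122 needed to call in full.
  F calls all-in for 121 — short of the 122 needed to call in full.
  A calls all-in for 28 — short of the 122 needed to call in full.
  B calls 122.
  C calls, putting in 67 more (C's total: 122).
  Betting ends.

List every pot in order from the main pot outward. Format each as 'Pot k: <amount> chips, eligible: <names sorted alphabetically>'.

Pot 1: 168 chips, eligible: A, B, C, D, E, F
Pot 2: 150 chips, eligible: B, C, D, E, F
Pot 3: 252 chips, eligible: B, C, D, F
Pot 4: 3 chips, eligible: B, C, D

Derivation:
Contributions: A=28, B=122, C=122, D=122, E=58, F=121
Pot levels (distinct totals of non-folded players): 28, 58, 121, 122
Layer 1-28: 28 each from A, B, C, D, E, F = 28*6 = 168 chips; eligible A, B, C, D, E, F
Layer 29-58: 30 each from B, C, D, E, F = 30*5 = 150 chips; eligible B, C, D, E, F
Layer 59-121: 63 each from B, C, D, F = 63*4 = 252 chips; eligible B, C, D, F
Layer 122-122: 1 each from B, C, D = 1*3 = 3 chips; eligible B, C, D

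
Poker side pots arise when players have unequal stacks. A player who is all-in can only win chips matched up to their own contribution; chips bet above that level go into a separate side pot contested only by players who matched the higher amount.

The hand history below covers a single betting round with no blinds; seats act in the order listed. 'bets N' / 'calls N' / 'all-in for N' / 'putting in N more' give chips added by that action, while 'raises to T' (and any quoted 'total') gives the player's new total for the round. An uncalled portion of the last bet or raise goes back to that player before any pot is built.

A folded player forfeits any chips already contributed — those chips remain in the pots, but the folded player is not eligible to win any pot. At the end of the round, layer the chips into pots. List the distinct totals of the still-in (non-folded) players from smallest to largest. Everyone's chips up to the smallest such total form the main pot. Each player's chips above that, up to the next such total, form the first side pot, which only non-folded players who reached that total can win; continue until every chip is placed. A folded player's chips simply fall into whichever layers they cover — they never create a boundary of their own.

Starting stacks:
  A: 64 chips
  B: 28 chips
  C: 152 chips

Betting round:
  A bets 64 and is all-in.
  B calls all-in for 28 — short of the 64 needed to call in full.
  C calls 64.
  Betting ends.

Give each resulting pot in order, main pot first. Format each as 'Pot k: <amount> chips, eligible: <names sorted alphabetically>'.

Pot 1: 84 chips, eligible: A, B, C
Pot 2: 72 chips, eligible: A, C

Derivation:
Contributions: A=64, B=28, C=64
Pot levels (distinct totals of non-folded players): 28, 64
Layer 1-28: 28 each from A, B, C = 28*3 = 84 chips; eligible A, B, C
Layer 29-64: 36 each from A, C = 36*2 = 72 chips; eligible A, C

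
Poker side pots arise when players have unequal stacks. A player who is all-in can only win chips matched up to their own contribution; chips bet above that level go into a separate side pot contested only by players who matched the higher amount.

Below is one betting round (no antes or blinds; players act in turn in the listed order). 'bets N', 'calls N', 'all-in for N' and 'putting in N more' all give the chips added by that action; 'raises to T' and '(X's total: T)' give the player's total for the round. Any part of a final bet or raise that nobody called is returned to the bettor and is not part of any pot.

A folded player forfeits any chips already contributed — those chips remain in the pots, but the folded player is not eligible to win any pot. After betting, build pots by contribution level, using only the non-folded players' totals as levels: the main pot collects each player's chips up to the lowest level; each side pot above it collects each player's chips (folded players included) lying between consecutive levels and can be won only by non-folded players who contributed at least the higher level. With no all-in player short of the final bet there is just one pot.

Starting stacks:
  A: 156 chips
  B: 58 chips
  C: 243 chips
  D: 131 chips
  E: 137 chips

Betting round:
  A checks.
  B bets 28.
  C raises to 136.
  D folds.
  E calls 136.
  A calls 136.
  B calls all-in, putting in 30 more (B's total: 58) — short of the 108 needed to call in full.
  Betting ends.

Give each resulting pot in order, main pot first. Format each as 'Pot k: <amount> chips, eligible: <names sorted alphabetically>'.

Contributions: A=136, B=58, C=136, E=136
Folded: D
Pot levels (distinct totals of non-folded players): 58, 136
Layer 1-58: 58 each from A, B, C, E = 58*4 = 232 chips; eligible A, B, C, E
Layer 59-136: 78 each from A, C, E = 78*3 = 234 chips; eligible A, C, E

Pot 1: 232 chips, eligible: A, B, C, E
Pot 2: 234 chips, eligible: A, C, E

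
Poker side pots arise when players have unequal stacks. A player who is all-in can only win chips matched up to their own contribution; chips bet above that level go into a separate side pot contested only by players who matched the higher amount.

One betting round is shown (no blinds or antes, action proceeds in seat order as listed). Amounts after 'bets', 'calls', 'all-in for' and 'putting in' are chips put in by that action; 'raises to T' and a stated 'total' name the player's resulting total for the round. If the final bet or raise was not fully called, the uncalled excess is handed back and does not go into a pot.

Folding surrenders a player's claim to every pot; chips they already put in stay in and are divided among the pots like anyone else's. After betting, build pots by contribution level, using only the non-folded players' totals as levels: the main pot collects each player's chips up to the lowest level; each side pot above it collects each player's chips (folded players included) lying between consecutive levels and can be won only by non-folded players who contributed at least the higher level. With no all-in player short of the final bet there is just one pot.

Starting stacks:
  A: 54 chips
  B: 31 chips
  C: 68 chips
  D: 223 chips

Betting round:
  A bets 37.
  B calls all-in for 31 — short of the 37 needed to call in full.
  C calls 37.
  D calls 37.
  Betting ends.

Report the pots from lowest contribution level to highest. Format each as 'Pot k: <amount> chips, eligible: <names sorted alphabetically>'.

Pot 1: 124 chips, eligible: A, B, C, D
Pot 2: 18 chips, eligible: A, C, D

Derivation:
Contributions: A=37, B=31, C=37, D=37
Pot levels (distinct totals of non-folded players): 31, 37
Layer 1-31: 31 each from A, B, C, D = 31*4 = 124 chips; eligible A, B, C, D
Layer 32-37: 6 each from A, C, D = 6*3 = 18 chips; eligible A, C, D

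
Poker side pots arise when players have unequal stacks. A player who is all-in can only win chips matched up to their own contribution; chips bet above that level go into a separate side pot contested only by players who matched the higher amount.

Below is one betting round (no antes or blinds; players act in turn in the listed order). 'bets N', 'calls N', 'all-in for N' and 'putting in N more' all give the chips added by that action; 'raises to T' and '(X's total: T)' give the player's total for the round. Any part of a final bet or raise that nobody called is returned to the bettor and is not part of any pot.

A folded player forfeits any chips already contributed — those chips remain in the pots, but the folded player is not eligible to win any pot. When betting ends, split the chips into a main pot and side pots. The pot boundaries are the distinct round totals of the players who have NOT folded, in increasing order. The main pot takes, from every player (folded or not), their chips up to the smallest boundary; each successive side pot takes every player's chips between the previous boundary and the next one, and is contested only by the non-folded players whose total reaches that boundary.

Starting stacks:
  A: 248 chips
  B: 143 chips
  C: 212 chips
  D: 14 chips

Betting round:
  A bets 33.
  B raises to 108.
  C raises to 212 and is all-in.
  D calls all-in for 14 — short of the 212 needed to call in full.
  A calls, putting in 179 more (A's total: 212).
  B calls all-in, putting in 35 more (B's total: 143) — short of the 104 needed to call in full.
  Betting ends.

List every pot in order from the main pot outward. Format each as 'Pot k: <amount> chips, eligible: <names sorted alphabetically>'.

Contributions: A=212, B=143, C=212, D=14
Pot levels (distinct totals of non-folded players): 14, 143, 212
Layer 1-14: 14 each from A, B, C, D = 14*4 = 56 chips; eligible A, B, C, D
Layer 15-143: 129 each from A, B, C = 129*3 = 387 chips; eligible A, B, C
Layer 144-212: 69 each from A, C = 69*2 = 138 chips; eligible A, C

Pot 1: 56 chips, eligible: A, B, C, D
Pot 2: 387 chips, eligible: A, B, C
Pot 3: 138 chips, eligible: A, C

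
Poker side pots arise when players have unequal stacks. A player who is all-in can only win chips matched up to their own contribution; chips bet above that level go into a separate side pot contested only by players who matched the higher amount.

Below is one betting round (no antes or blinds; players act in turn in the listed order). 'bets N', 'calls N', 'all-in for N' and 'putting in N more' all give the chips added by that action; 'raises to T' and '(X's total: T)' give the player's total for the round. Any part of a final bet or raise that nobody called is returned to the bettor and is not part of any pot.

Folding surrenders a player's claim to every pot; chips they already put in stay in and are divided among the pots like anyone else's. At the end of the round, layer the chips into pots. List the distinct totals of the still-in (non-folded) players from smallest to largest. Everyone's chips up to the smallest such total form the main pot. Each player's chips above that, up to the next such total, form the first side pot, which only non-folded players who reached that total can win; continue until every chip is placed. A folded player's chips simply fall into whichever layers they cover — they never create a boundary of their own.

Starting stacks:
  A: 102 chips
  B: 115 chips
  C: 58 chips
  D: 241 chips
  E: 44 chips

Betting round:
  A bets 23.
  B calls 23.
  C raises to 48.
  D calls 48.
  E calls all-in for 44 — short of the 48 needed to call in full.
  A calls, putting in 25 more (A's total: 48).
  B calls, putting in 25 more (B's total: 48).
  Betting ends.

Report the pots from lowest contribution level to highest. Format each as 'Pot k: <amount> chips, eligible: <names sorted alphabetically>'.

Pot 1: 220 chips, eligible: A, B, C, D, E
Pot 2: 16 chips, eligible: A, B, C, D

Derivation:
Contributions: A=48, B=48, C=48, D=48, E=44
Pot levels (distinct totals of non-folded players): 44, 48
Layer 1-44: 44 each from A, B, C, D, E = 44*5 = 220 chips; eligible A, B, C, D, E
Layer 45-48: 4 each from A, B, C, D = 4*4 = 16 chips; eligible A, B, C, D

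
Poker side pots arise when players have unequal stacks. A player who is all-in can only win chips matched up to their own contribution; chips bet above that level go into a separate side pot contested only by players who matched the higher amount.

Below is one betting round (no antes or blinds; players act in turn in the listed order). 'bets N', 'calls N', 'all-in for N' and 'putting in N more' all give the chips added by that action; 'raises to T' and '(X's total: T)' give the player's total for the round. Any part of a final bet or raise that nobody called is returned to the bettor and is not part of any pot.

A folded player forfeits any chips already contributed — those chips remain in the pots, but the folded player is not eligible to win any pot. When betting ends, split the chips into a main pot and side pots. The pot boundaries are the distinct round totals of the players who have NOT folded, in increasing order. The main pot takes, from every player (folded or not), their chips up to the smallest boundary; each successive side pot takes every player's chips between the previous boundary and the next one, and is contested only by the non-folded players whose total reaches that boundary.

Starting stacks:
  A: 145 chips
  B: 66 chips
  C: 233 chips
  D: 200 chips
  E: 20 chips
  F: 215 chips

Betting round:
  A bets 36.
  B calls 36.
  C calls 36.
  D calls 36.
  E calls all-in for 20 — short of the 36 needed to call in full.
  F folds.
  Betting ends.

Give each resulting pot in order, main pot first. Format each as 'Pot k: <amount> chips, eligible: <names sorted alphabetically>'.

Pot 1: 100 chips, eligible: A, B, C, D, E
Pot 2: 64 chips, eligible: A, B, C, D

Derivation:
Contributions: A=36, B=36, C=36, D=36, E=20
Folded: F
Pot levels (distinct totals of non-folded players): 20, 36
Layer 1-20: 20 each from A, B, C, D, E = 20*5 = 100 chips; eligible A, B, C, D, E
Layer 21-36: 16 each from A, B, C, D = 16*4 = 64 chips; eligible A, B, C, D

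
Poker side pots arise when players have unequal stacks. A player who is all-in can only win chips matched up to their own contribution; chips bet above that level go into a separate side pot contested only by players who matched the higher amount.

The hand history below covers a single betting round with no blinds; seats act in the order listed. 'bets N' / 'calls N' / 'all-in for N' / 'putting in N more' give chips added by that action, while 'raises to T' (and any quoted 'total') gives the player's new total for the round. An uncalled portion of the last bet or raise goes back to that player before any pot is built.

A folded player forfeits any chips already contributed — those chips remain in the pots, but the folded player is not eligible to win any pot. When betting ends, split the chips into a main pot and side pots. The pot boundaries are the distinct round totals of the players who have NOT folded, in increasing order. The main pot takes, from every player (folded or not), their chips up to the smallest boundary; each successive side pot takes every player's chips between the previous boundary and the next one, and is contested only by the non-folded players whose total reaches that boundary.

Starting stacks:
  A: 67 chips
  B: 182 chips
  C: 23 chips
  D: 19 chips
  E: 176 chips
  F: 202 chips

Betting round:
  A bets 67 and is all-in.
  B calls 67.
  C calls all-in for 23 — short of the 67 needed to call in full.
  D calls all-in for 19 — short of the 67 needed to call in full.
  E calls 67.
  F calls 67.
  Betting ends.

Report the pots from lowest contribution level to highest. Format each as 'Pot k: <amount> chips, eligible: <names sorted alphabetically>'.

Pot 1: 114 chips, eligible: A, B, C, D, E, F
Pot 2: 20 chips, eligible: A, B, C, E, F
Pot 3: 176 chips, eligible: A, B, E, F

Derivation:
Contributions: A=67, B=67, C=23, D=19, E=67, F=67
Pot levels (distinct totals of non-folded players): 19, 23, 67
Layer 1-19: 19 each from A, B, C, D, E, F = 19*6 = 114 chips; eligible A, B, C, D, E, F
Layer 20-23: 4 each from A, B, C, E, F = 4*5 = 20 chips; eligible A, B, C, E, F
Layer 24-67: 44 each from A, B, E, F = 44*4 = 176 chips; eligible A, B, E, F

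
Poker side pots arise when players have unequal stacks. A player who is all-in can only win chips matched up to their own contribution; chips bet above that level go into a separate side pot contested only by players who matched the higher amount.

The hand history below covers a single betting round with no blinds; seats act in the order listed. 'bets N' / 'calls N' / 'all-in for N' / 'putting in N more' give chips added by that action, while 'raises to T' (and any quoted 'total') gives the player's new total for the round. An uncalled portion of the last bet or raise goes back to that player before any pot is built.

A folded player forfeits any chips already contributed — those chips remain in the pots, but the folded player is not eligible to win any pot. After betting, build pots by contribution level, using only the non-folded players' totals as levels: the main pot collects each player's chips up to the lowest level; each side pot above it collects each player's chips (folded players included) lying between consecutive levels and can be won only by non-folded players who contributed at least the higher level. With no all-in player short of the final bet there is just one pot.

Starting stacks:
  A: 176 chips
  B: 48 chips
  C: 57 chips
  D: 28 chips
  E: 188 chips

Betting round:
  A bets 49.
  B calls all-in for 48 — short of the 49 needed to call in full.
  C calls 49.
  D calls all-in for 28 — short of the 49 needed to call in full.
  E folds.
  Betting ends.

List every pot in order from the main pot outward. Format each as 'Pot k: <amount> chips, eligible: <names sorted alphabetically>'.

Contributions: A=49, B=48, C=49, D=28
Folded: E
Pot levels (distinct totals of non-folded players): 28, 48, 49
Layer 1-28: 28 each from A, B, C, D = 28*4 = 112 chips; eligible A, B, C, D
Layer 29-48: 20 each from A, B, C = 20*3 = 60 chips; eligible A, B, C
Layer 49-49: 1 each from A, C = 1*2 = 2 chips; eligible A, C

Pot 1: 112 chips, eligible: A, B, C, D
Pot 2: 60 chips, eligible: A, B, C
Pot 3: 2 chips, eligible: A, C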